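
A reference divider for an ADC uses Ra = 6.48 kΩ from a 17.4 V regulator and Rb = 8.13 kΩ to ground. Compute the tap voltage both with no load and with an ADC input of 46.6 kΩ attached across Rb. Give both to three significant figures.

Open-circuit: V = 17.4 × 8.13/(6.48 + 8.13) = 9.68 V.
With the load, Rb becomes Rb‖R_L = 6.922 kΩ, so V = 17.4 × 6.922/13.40 = 8.99 V.

Unloaded: 9.68 V; loaded: 8.99 V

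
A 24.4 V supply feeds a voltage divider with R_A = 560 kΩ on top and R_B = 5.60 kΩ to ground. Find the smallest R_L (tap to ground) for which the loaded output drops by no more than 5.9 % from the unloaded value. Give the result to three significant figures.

R_L(min) ≈ 88.4 kΩ

Output resistance R_th = R_A‖R_B = (560 × 5.60)/565.6 = 5.545 kΩ.
The fractional drop is R_th/(R_th + R_L); requiring this ≤ 0.0590 gives R_L ≥ R_th(1/0.0590 − 1) = 5.545 × 15.95 = 88.4 kΩ.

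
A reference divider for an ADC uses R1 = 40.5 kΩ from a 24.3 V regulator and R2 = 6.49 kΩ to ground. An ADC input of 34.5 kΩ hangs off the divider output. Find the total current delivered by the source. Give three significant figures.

I ≈ 0.529 mA

R2‖R_L = 5.462 kΩ, so the source sees R1 + R2‖R_L = 45.96 kΩ.
I = 24.3 V / 45.96 kΩ = 0.529 mA.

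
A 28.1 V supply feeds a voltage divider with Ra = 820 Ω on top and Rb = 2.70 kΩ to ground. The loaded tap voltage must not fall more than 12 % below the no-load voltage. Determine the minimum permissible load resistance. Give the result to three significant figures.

R_L(min) ≈ 4.61 kΩ

Output resistance R_th = Ra‖Rb = (820 × 2700)/3520 = 629.0 Ω.
The fractional drop is R_th/(R_th + R_L); requiring this ≤ 0.120 gives R_L ≥ R_th(1/0.120 − 1) = 629.0 × 7.333 = 4.61 kΩ.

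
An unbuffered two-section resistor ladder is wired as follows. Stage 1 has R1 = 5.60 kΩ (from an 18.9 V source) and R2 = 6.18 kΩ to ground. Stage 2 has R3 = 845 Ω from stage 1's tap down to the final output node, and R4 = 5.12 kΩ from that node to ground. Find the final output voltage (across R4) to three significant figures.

V_out ≈ 5.70 V

Stage 2 presents R3+R4 = 5965 Ω as a load on stage 1's tap.
Stage 1's lower leg becomes R2‖(R3+R4) = 3035 Ω, so V_mid = 18.9 × 3035/8635 = 6.643 V.
Stage 2 is itself unloaded: V_out = V_mid × R4/(R3+R4) = 6.643 × 5120/5965 = 5.70 V.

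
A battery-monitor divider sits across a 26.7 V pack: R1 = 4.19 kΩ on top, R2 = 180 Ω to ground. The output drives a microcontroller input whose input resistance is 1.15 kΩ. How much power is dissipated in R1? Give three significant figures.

P ≈ 158 mW

Total resistance from the source is R1 + (R2‖R_L) = 4346 Ω, so I = 26.7/4346 Ω = 6.144 mA.
P = I²·R1 = (6.144 mA)² × 4.19 kΩ = 158 mW.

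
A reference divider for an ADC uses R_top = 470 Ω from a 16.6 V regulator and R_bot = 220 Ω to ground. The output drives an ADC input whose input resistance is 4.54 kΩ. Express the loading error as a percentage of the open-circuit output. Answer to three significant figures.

3.20 %

The divider's output (Thévenin) resistance is R_top‖R_bot = 149.9 Ω.
Fractional drop under load = R_th/(R_th + R_L) = 149.9 / (149.9 + 4540) = 0.03195.
So the output falls by 3.20 %.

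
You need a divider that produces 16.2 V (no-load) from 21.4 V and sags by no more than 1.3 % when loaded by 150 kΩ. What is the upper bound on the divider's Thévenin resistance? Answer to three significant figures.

R_th ≤ 1.98 kΩ

Loading drop = R_th/(R_th + R_L) ≤ 0.0130, so R_th ≤ R_L · ε/(1−ε) = 150 kΩ × 0.0130/0.9870 = 1.98 kΩ.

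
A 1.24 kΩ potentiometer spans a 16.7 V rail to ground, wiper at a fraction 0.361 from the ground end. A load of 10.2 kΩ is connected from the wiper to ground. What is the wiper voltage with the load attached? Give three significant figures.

V ≈ 5.86 V

The wiper splits the pot into (1−α)R = 792.4 Ω above and αR = 447.6 Ω below.
Lower section ‖ load = 428.8 Ω.
V_wiper = 16.7 × 428.8/(792.4 + 428.8) = 5.86 V.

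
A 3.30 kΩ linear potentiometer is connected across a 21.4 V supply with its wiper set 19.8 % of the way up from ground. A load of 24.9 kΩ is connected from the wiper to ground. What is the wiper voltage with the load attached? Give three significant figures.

The wiper splits the pot into (1−α)R = 2647 Ω above and αR = 653.4 Ω below.
Lower section ‖ load = 636.7 Ω.
V_wiper = 21.4 × 636.7/(2647 + 636.7) = 4.15 V.

V ≈ 4.15 V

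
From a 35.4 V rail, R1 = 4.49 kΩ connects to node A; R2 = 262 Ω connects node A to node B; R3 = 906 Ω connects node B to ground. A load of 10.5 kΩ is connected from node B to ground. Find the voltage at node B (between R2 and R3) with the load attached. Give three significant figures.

V ≈ 5.29 V

At node B, R3 is in parallel with the load: R3‖R_L = 834.0 Ω.
Below node A the resistance is R2 + (R3‖R_L) = 1096 Ω, so V_A = 35.4 × 1096/5586 = 6.946 V.
Then V_B = V_A × (R3‖R_L)/(R2 + R3‖R_L) = 6.946 × 834.0/1096 = 5.29 V.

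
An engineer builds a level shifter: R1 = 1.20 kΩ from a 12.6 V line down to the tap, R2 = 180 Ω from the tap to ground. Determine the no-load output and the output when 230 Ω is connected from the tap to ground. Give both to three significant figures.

Open-circuit: V = 12.6 × 180/(1200 + 180) = 1.64 V.
With the load, R2 becomes R2‖R_L = 101.0 Ω, so V = 12.6 × 101.0/1301 = 0.978 V.

Unloaded: 1.64 V; loaded: 0.978 V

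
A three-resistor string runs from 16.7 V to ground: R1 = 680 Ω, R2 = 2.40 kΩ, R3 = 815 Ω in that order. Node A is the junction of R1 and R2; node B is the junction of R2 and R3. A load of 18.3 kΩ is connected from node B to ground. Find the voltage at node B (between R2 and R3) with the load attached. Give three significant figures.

At node B, R3 is in parallel with the load: R3‖R_L = 780.3 Ω.
Below node A the resistance is R2 + (R3‖R_L) = 3180 Ω, so V_A = 16.7 × 3180/3860 = 13.76 V.
Then V_B = V_A × (R3‖R_L)/(R2 + R3‖R_L) = 13.76 × 780.3/3180 = 3.38 V.

V ≈ 3.38 V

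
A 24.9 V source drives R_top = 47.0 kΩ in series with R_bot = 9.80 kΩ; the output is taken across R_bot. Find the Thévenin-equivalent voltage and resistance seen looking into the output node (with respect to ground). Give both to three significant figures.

V_th is the open-circuit tap voltage: 24.9 × 9.80/(47.0 + 9.80) = 4.30 V.
With the supply zeroed, R_top and R_bot appear in parallel from the tap: R_th = R_top‖R_bot = (47.0 × 9.80)/56.80 = 8.11 kΩ.

V_th = 4.30 V, R_th = 8.11 kΩ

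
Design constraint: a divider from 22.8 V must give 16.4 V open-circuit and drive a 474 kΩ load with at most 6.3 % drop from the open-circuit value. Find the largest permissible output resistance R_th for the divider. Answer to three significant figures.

R_th ≤ 31.9 kΩ

Loading drop = R_th/(R_th + R_L) ≤ 0.0630, so R_th ≤ R_L · ε/(1−ε) = 474 kΩ × 0.0630/0.9370 = 31.9 kΩ.
(Any R1, R2 with R2/(R1+R2) = 0.719 and R1‖R2 ≤ 31.9 kΩ will meet the spec.)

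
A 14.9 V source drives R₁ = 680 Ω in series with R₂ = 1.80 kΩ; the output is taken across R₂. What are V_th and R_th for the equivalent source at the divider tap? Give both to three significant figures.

V_th = 10.8 V, R_th = 494 Ω

V_th is the open-circuit tap voltage: 14.9 × 1800/(680 + 1800) = 10.8 V.
With the supply zeroed, R₁ and R₂ appear in parallel from the tap: R_th = R₁‖R₂ = (680 × 1800)/2480 = 494 Ω.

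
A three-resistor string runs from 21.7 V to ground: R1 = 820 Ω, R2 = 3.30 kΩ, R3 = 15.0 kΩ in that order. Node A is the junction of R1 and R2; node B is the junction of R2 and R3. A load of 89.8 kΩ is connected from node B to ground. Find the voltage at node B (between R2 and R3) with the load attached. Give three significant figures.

At node B, R3 is in parallel with the load: R3‖R_L = 12850 Ω.
Below node A the resistance is R2 + (R3‖R_L) = 16150 Ω, so V_A = 21.7 × 16150/16970 = 20.65 V.
Then V_B = V_A × (R3‖R_L)/(R2 + R3‖R_L) = 20.65 × 12850/16150 = 16.4 V.

V ≈ 16.4 V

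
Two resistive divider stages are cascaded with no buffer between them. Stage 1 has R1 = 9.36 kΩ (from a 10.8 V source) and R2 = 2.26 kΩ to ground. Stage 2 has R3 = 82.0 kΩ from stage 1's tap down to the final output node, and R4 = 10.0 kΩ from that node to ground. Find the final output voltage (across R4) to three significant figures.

V_out ≈ 0.224 V

Stage 2 presents R3+R4 = 92.00 kΩ as a load on stage 1's tap.
Stage 1's lower leg becomes R2‖(R3+R4) = 2.206 kΩ, so V_mid = 10.8 × 2.206/11.57 = 2.060 V.
Stage 2 is itself unloaded: V_out = V_mid × R4/(R3+R4) = 2.060 × 10.0/92.00 = 0.224 V.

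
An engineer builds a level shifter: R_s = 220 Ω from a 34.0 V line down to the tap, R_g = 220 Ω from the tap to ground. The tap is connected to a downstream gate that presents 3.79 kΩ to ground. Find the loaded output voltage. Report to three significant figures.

The load sits in parallel with R_g: R_g‖R_L = (220 × 3790) / (220 + 3790) = 207.9 Ω.
V_out = 34.0 × 207.9 / (220 + 207.9) = 34.0 × 207.9/427.9 = 16.5 V.

V_out ≈ 16.5 V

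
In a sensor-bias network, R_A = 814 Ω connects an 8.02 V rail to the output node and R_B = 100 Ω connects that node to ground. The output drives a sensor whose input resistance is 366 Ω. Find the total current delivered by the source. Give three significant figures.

R_B‖R_L = 78.54 Ω, so the source sees R_A + R_B‖R_L = 892.5 Ω.
I = 8.02 V / 892.5 Ω = 8.99 mA.

I ≈ 8.99 mA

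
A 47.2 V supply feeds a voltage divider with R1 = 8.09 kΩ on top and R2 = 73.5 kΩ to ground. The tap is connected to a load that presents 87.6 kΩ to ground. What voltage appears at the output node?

V_out ≈ 39.3 V

The load sits in parallel with R2: R2‖R_L = (73.5 × 87.6) / (73.5 + 87.6) = 39.97 kΩ.
V_out = 47.2 × 39.97 / (8.09 + 39.97) = 47.2 × 39.97/48.06 = 39.3 V.
(Unloaded it would have been 42.5 V.)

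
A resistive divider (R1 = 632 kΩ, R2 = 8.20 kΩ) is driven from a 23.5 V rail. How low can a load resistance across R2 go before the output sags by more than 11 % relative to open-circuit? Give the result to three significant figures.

Output resistance R_th = R1‖R2 = (632 × 8.20)/640.2 = 8.095 kΩ.
The fractional drop is R_th/(R_th + R_L); requiring this ≤ 0.110 gives R_L ≥ R_th(1/0.110 − 1) = 8.095 × 8.091 = 65.5 kΩ.

R_L(min) ≈ 65.5 kΩ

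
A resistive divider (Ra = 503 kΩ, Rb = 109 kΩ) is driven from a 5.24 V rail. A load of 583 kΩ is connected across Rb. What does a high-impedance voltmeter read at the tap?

The load sits in parallel with Rb: Rb‖R_L = (109 × 583) / (109 + 583) = 91.83 kΩ.
V_out = 5.24 × 91.83 / (503 + 91.83) = 5.24 × 91.83/594.8 = 0.809 V.

V_out ≈ 0.809 V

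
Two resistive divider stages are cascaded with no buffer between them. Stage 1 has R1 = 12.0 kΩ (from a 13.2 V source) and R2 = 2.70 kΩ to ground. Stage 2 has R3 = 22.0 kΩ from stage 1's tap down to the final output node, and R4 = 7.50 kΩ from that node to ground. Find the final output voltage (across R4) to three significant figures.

Stage 2 presents R3+R4 = 29.50 kΩ as a load on stage 1's tap.
Stage 1's lower leg becomes R2‖(R3+R4) = 2.474 kΩ, so V_mid = 13.2 × 2.474/14.47 = 2.256 V.
Stage 2 is itself unloaded: V_out = V_mid × R4/(R3+R4) = 2.256 × 7.50/29.50 = 0.574 V.

V_out ≈ 0.574 V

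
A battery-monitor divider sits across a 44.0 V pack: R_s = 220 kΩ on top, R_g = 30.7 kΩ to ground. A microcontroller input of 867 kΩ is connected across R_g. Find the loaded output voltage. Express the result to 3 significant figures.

The load sits in parallel with R_g: R_g‖R_L = (30.7 × 867) / (30.7 + 867) = 29.65 kΩ.
V_out = 44.0 × 29.65 / (220 + 29.65) = 44.0 × 29.65/249.7 = 5.23 V.
(Unloaded it would have been 5.39 V.)

V_out ≈ 5.23 V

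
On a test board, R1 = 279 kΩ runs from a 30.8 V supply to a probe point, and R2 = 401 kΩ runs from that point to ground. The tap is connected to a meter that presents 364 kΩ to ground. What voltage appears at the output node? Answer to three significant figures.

The load sits in parallel with R2: R2‖R_L = (401 × 364) / (401 + 364) = 190.8 kΩ.
V_out = 30.8 × 190.8 / (279 + 190.8) = 30.8 × 190.8/469.8 = 12.5 V.

V_out ≈ 12.5 V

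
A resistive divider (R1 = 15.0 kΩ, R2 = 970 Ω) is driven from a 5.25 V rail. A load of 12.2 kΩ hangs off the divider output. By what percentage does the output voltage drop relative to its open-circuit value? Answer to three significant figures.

6.95 %

The divider's output (Thévenin) resistance is R1‖R2 = 911.1 Ω.
Fractional drop under load = R_th/(R_th + R_L) = 911.1 / (911.1 + 12200) = 0.06949.
So the output falls by 6.95 %.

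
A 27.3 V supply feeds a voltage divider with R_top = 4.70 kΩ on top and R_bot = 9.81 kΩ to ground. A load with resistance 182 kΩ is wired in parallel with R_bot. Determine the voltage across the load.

V_out ≈ 18.1 V

The load sits in parallel with R_bot: R_bot‖R_L = (9.81 × 182) / (9.81 + 182) = 9.308 kΩ.
V_out = 27.3 × 9.308 / (4.70 + 9.308) = 27.3 × 9.308/14.01 = 18.1 V.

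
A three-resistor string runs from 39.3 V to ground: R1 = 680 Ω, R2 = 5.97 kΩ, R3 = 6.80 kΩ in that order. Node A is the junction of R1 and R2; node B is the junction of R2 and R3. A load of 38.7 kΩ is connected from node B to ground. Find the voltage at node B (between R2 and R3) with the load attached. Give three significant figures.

V ≈ 18.3 V

At node B, R3 is in parallel with the load: R3‖R_L = 5784 Ω.
Below node A the resistance is R2 + (R3‖R_L) = 11750 Ω, so V_A = 39.3 × 11750/12430 = 37.15 V.
Then V_B = V_A × (R3‖R_L)/(R2 + R3‖R_L) = 37.15 × 5784/11750 = 18.3 V.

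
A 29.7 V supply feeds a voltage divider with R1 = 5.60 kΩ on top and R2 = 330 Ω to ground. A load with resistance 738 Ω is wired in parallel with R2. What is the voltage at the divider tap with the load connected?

The load sits in parallel with R2: R2‖R_L = (330 × 738) / (330 + 738) = 228.0 Ω.
V_out = 29.7 × 228.0 / (5600 + 228.0) = 29.7 × 228.0/5828 = 1.16 V.

V_out ≈ 1.16 V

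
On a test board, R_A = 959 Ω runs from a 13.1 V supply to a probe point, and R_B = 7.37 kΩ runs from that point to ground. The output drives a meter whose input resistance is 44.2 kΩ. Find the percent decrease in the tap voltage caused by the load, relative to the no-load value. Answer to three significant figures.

1.88 %

The divider's output (Thévenin) resistance is R_A‖R_B = 848.6 Ω.
Fractional drop under load = R_th/(R_th + R_L) = 848.6 / (848.6 + 44200) = 0.01884.
So the output falls by 1.88 %.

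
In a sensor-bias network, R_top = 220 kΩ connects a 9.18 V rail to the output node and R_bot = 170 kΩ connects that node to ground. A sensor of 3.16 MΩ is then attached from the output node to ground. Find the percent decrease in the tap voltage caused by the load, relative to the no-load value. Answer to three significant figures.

2.95 %

The divider's output (Thévenin) resistance is R_top‖R_bot = 95.90 kΩ.
Fractional drop under load = R_th/(R_th + R_L) = 95.90 / (95.90 + 3160) = 0.02945.
So the output falls by 2.95 %.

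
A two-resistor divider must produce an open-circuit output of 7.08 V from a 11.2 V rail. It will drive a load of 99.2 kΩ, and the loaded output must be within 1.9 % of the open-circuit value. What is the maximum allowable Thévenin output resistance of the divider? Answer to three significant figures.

R_th ≤ 1.92 kΩ

Loading drop = R_th/(R_th + R_L) ≤ 0.0190, so R_th ≤ R_L · ε/(1−ε) = 99.2 kΩ × 0.0190/0.9810 = 1.92 kΩ.
(Any R1, R2 with R2/(R1+R2) = 0.632 and R1‖R2 ≤ 1.92 kΩ will meet the spec.)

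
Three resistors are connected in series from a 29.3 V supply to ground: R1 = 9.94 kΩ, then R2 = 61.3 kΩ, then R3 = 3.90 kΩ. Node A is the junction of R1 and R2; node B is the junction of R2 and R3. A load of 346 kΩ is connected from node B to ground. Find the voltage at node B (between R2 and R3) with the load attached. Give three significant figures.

At node B, R3 is in parallel with the load: R3‖R_L = 3.857 kΩ.
Below node A the resistance is R2 + (R3‖R_L) = 65.16 kΩ, so V_A = 29.3 × 65.16/75.10 = 25.42 V.
Then V_B = V_A × (R3‖R_L)/(R2 + R3‖R_L) = 25.42 × 3.857/65.16 = 1.50 V.

V ≈ 1.50 V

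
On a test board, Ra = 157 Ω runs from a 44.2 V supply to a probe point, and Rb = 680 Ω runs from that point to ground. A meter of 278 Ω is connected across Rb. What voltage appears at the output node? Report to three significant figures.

The load sits in parallel with Rb: Rb‖R_L = (680 × 278) / (680 + 278) = 197.3 Ω.
V_out = 44.2 × 197.3 / (157 + 197.3) = 44.2 × 197.3/354.3 = 24.6 V.

V_out ≈ 24.6 V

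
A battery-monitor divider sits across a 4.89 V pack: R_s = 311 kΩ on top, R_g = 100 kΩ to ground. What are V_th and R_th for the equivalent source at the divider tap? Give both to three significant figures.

V_th = 1.19 V, R_th = 75.7 kΩ

V_th is the open-circuit tap voltage: 4.89 × 100/(311 + 100) = 1.19 V.
With the supply zeroed, R_s and R_g appear in parallel from the tap: R_th = R_s‖R_g = (311 × 100)/411.0 = 75.7 kΩ.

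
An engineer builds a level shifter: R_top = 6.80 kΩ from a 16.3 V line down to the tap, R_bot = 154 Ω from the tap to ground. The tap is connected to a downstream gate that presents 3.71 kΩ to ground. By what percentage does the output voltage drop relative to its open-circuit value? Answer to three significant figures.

3.90 %

The divider's output (Thévenin) resistance is R_top‖R_bot = 150.6 Ω.
Fractional drop under load = R_th/(R_th + R_L) = 150.6 / (150.6 + 3710) = 0.03901.
So the output falls by 3.90 %.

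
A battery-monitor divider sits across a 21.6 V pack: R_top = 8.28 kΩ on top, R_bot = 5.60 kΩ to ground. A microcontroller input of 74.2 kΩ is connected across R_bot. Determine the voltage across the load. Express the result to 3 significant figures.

V_out ≈ 8.34 V

The load sits in parallel with R_bot: R_bot‖R_L = (5.60 × 74.2) / (5.60 + 74.2) = 5.207 kΩ.
V_out = 21.6 × 5.207 / (8.28 + 5.207) = 21.6 × 5.207/13.49 = 8.34 V.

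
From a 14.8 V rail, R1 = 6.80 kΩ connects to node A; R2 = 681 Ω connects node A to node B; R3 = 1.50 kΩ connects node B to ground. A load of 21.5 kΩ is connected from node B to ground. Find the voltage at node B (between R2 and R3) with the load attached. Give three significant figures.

V ≈ 2.34 V

At node B, R3 is in parallel with the load: R3‖R_L = 1402 Ω.
Below node A the resistance is R2 + (R3‖R_L) = 2083 Ω, so V_A = 14.8 × 2083/8883 = 3.471 V.
Then V_B = V_A × (R3‖R_L)/(R2 + R3‖R_L) = 3.471 × 1402/2083 = 2.34 V.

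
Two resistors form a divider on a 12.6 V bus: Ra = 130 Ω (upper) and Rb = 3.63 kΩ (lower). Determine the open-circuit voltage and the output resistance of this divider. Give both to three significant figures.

V_th = 12.2 V, R_th = 126 Ω

V_th is the open-circuit tap voltage: 12.6 × 3630/(130 + 3630) = 12.2 V.
With the supply zeroed, Ra and Rb appear in parallel from the tap: R_th = Ra‖Rb = (130 × 3630)/3760 = 126 Ω.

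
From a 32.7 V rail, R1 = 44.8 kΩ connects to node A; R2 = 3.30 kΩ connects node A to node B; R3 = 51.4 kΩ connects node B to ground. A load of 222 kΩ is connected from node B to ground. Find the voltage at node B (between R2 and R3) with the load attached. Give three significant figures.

At node B, R3 is in parallel with the load: R3‖R_L = 41.74 kΩ.
Below node A the resistance is R2 + (R3‖R_L) = 45.04 kΩ, so V_A = 32.7 × 45.04/89.84 = 16.39 V.
Then V_B = V_A × (R3‖R_L)/(R2 + R3‖R_L) = 16.39 × 41.74/45.04 = 15.2 V.

V ≈ 15.2 V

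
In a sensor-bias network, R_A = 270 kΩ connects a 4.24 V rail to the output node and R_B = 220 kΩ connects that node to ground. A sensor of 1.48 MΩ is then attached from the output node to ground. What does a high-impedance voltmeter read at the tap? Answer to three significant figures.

The load sits in parallel with R_B: R_B‖R_L = (220 × 1480) / (220 + 1480) = 191.5 kΩ.
V_out = 4.24 × 191.5 / (270 + 191.5) = 4.24 × 191.5/461.5 = 1.76 V.
(Unloaded it would have been 1.90 V.)

V_out ≈ 1.76 V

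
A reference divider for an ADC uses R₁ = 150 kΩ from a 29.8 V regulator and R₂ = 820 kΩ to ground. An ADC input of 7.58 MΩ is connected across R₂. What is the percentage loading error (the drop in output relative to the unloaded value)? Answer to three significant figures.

1.65 %

The divider's output (Thévenin) resistance is R₁‖R₂ = 126.8 kΩ.
Fractional drop under load = R_th/(R_th + R_L) = 126.8 / (126.8 + 7580) = 0.01645.
So the output falls by 1.65 %.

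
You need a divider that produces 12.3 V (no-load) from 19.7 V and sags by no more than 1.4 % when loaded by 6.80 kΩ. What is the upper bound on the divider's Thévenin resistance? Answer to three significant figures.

Loading drop = R_th/(R_th + R_L) ≤ 0.0140, so R_th ≤ R_L · ε/(1−ε) = 6.80 kΩ × 0.0140/0.9860 = 96.6 Ω.

R_th ≤ 96.6 Ω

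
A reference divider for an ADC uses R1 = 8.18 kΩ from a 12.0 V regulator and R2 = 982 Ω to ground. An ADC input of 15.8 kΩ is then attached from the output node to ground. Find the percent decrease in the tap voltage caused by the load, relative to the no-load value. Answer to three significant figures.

The divider's output (Thévenin) resistance is R1‖R2 = 876.7 Ω.
Fractional drop under load = R_th/(R_th + R_L) = 876.7 / (876.7 + 15800) = 0.05257.
So the output falls by 5.26 %.

5.26 %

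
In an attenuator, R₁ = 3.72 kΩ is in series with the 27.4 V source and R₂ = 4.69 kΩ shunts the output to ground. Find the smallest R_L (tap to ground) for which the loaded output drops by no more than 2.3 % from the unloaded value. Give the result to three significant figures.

R_L(min) ≈ 88.1 kΩ

Output resistance R_th = R₁‖R₂ = (3.72 × 4.69)/8.410 = 2.075 kΩ.
The fractional drop is R_th/(R_th + R_L); requiring this ≤ 0.0230 gives R_L ≥ R_th(1/0.0230 − 1) = 2.075 × 42.48 = 88.1 kΩ.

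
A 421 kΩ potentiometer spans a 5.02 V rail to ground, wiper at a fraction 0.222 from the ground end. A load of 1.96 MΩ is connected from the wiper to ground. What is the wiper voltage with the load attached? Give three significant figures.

V ≈ 1.07 V

The wiper splits the pot into (1−α)R = 327.5 kΩ above and αR = 93.46 kΩ below.
Lower section ‖ load = 89.21 kΩ.
V_wiper = 5.02 × 89.21/(327.5 + 89.21) = 1.07 V.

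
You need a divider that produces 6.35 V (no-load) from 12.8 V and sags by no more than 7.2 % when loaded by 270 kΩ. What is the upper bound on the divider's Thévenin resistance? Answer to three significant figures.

R_th ≤ 20.9 kΩ

Loading drop = R_th/(R_th + R_L) ≤ 0.0720, so R_th ≤ R_L · ε/(1−ε) = 270 kΩ × 0.0720/0.9280 = 20.9 kΩ.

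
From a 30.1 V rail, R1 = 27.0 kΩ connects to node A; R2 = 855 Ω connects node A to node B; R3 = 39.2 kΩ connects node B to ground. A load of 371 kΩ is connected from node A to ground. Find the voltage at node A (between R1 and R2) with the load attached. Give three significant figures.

Below node A the series string R2+R3 = 40060 Ω sits in parallel with the 371000 Ω load: 36150 Ω.
V_A = 30.1 × 36150/(27000 + 36150) = 17.2 V.

V ≈ 17.2 V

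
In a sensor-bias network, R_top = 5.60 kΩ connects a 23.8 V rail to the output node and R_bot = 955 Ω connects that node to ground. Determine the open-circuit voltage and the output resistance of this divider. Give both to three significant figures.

V_th is the open-circuit tap voltage: 23.8 × 955/(5600 + 955) = 3.47 V.
With the supply zeroed, R_top and R_bot appear in parallel from the tap: R_th = R_top‖R_bot = (5600 × 955)/6555 = 816 Ω.

V_th = 3.47 V, R_th = 816 Ω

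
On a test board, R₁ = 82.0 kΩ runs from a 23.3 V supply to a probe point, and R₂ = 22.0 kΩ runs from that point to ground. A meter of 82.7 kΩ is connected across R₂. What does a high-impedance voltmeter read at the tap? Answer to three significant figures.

V_out ≈ 4.07 V

The load sits in parallel with R₂: R₂‖R_L = (22.0 × 82.7) / (22.0 + 82.7) = 17.38 kΩ.
V_out = 23.3 × 17.38 / (82.0 + 17.38) = 23.3 × 17.38/99.38 = 4.07 V.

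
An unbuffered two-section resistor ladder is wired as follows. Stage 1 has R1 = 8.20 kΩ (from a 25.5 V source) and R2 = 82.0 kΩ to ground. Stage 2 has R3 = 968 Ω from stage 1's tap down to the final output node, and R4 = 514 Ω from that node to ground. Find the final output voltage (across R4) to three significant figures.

V_out ≈ 1.33 V

Stage 2 presents R3+R4 = 1482 Ω as a load on stage 1's tap.
Stage 1's lower leg becomes R2‖(R3+R4) = 1456 Ω, so V_mid = 25.5 × 1456/9656 = 3.844 V.
Stage 2 is itself unloaded: V_out = V_mid × R4/(R3+R4) = 3.844 × 514/1482 = 1.33 V.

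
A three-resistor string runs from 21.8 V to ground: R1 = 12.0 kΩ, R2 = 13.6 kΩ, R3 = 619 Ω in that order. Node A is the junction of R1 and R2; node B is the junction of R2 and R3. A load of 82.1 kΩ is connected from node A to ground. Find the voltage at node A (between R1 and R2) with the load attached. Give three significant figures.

Below node A the series string R2+R3 = 14220 Ω sits in parallel with the 82100 Ω load: 12120 Ω.
V_A = 21.8 × 12120/(12000 + 12120) = 11.0 V.

V ≈ 11.0 V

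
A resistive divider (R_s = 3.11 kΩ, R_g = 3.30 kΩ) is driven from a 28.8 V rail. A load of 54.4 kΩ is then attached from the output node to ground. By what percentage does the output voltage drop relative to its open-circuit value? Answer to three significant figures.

2.86 %

The divider's output (Thévenin) resistance is R_s‖R_g = 1.601 kΩ.
Fractional drop under load = R_th/(R_th + R_L) = 1.601 / (1.601 + 54.4) = 0.02859.
So the output falls by 2.86 %.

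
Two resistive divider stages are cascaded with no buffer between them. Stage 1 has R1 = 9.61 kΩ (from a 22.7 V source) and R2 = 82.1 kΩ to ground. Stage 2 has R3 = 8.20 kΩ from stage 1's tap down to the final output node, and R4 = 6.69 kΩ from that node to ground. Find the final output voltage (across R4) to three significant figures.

V_out ≈ 5.79 V

Stage 2 presents R3+R4 = 14.89 kΩ as a load on stage 1's tap.
Stage 1's lower leg becomes R2‖(R3+R4) = 12.60 kΩ, so V_mid = 22.7 × 12.60/22.21 = 12.88 V.
Stage 2 is itself unloaded: V_out = V_mid × R4/(R3+R4) = 12.88 × 6.69/14.89 = 5.79 V.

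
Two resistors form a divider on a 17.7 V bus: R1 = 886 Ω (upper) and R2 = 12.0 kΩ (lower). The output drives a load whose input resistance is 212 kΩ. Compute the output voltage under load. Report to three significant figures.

V_out ≈ 16.4 V

The load sits in parallel with R2: R2‖R_L = (12000 × 212000) / (12000 + 212000) = 11360 Ω.
V_out = 17.7 × 11360 / (886 + 11360) = 17.7 × 11360/12240 = 16.4 V.
(Unloaded it would have been 16.5 V.)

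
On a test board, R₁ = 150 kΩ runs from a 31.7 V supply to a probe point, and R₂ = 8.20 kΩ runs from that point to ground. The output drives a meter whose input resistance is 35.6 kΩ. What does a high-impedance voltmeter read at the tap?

The load sits in parallel with R₂: R₂‖R_L = (8.20 × 35.6) / (8.20 + 35.6) = 6.665 kΩ.
V_out = 31.7 × 6.665 / (150 + 6.665) = 31.7 × 6.665/156.7 = 1.35 V.

V_out ≈ 1.35 V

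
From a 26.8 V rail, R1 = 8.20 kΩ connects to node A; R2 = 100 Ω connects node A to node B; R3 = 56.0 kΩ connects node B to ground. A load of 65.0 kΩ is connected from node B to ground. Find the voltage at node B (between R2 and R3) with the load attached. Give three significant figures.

V ≈ 21.0 V

At node B, R3 is in parallel with the load: R3‖R_L = 30080 Ω.
Below node A the resistance is R2 + (R3‖R_L) = 30180 Ω, so V_A = 26.8 × 30180/38380 = 21.07 V.
Then V_B = V_A × (R3‖R_L)/(R2 + R3‖R_L) = 21.07 × 30080/30180 = 21.0 V.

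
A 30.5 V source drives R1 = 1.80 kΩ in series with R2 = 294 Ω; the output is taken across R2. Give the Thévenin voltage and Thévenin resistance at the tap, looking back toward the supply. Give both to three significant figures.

V_th = 4.28 V, R_th = 253 Ω

V_th is the open-circuit tap voltage: 30.5 × 294/(1800 + 294) = 4.28 V.
With the supply zeroed, R1 and R2 appear in parallel from the tap: R_th = R1‖R2 = (1800 × 294)/2094 = 253 Ω.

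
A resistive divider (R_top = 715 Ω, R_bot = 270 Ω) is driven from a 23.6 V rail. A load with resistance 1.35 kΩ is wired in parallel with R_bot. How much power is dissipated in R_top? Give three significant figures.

Total resistance from the source is R_top + (R_bot‖R_L) = 940.0 Ω, so I = 23.6/940.0 Ω = 25.11 mA.
P = I²·R_top = (25.11 mA)² × 715 Ω = 451 mW.

P ≈ 451 mW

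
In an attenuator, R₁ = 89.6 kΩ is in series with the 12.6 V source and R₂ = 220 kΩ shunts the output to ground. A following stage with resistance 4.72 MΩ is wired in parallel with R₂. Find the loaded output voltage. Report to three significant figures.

The load sits in parallel with R₂: R₂‖R_L = (220 × 4720) / (220 + 4720) = 210.2 kΩ.
V_out = 12.6 × 210.2 / (89.6 + 210.2) = 12.6 × 210.2/299.8 = 8.83 V.

V_out ≈ 8.83 V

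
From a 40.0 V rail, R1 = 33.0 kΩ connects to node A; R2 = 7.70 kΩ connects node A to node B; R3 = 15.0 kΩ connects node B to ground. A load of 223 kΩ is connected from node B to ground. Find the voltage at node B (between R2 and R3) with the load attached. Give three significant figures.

V ≈ 10.3 V

At node B, R3 is in parallel with the load: R3‖R_L = 14.05 kΩ.
Below node A the resistance is R2 + (R3‖R_L) = 21.75 kΩ, so V_A = 40.0 × 21.75/54.75 = 15.89 V.
Then V_B = V_A × (R3‖R_L)/(R2 + R3‖R_L) = 15.89 × 14.05/21.75 = 10.3 V.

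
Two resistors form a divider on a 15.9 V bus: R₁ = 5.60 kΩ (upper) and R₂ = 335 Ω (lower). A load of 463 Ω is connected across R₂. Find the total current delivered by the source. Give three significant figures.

I ≈ 2.74 mA

R₂‖R_L = 194.4 Ω, so the source sees R₁ + R₂‖R_L = 5794 Ω.
I = 15.9 V / 5794 Ω = 2.74 mA.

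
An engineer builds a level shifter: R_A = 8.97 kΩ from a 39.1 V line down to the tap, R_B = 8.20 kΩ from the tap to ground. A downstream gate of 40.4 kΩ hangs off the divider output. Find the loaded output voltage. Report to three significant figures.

V_out ≈ 16.9 V

The load sits in parallel with R_B: R_B‖R_L = (8.20 × 40.4) / (8.20 + 40.4) = 6.816 kΩ.
V_out = 39.1 × 6.816 / (8.97 + 6.816) = 39.1 × 6.816/15.79 = 16.9 V.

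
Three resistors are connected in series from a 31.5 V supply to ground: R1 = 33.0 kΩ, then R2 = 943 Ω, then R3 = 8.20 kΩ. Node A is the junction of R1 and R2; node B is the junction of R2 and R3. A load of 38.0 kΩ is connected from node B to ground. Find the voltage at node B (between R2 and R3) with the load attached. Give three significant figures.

At node B, R3 is in parallel with the load: R3‖R_L = 6745 Ω.
Below node A the resistance is R2 + (R3‖R_L) = 7688 Ω, so V_A = 31.5 × 7688/40690 = 5.952 V.
Then V_B = V_A × (R3‖R_L)/(R2 + R3‖R_L) = 5.952 × 6745/7688 = 5.22 V.

V ≈ 5.22 V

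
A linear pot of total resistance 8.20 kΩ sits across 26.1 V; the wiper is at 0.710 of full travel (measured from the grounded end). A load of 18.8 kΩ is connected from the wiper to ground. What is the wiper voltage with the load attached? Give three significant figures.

The wiper splits the pot into (1−α)R = 2.378 kΩ above and αR = 5.822 kΩ below.
Lower section ‖ load = 4.445 kΩ.
V_wiper = 26.1 × 4.445/(2.378 + 4.445) = 17.0 V.

V ≈ 17.0 V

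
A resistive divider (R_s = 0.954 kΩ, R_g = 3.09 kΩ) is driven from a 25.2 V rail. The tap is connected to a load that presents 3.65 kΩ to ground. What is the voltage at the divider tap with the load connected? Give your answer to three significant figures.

V_out ≈ 16.0 V

The load sits in parallel with R_g: R_g‖R_L = (3090 × 3650) / (3090 + 3650) = 1673 Ω.
V_out = 25.2 × 1673 / (954 + 1673) = 25.2 × 1673/2627 = 16.0 V.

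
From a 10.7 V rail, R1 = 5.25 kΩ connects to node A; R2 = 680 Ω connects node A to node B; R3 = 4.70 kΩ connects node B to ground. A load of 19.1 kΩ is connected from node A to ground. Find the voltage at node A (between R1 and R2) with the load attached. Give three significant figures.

V ≈ 4.75 V

Below node A the series string R2+R3 = 5380 Ω sits in parallel with the 19100 Ω load: 4198 Ω.
V_A = 10.7 × 4198/(5250 + 4198) = 4.75 V.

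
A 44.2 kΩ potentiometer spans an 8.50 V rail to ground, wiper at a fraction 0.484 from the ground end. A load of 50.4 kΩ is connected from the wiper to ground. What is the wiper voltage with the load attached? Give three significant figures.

V ≈ 3.37 V

The wiper splits the pot into (1−α)R = 22.81 kΩ above and αR = 21.39 kΩ below.
Lower section ‖ load = 15.02 kΩ.
V_wiper = 8.50 × 15.02/(22.81 + 15.02) = 3.37 V.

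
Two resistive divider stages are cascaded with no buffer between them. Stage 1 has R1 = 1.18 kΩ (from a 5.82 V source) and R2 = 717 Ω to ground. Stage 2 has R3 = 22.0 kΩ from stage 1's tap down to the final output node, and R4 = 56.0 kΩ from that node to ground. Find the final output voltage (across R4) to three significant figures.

Stage 2 presents R3+R4 = 78000 Ω as a load on stage 1's tap.
Stage 1's lower leg becomes R2‖(R3+R4) = 710.5 Ω, so V_mid = 5.82 × 710.5/1890 = 2.187 V.
Stage 2 is itself unloaded: V_out = V_mid × R4/(R3+R4) = 2.187 × 56000/78000 = 1.57 V.

V_out ≈ 1.57 V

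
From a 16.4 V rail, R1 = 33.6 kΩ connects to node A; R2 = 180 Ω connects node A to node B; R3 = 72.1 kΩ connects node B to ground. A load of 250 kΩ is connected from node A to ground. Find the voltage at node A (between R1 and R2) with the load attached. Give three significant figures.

Below node A the series string R2+R3 = 72280 Ω sits in parallel with the 250000 Ω load: 56070 Ω.
V_A = 16.4 × 56070/(33600 + 56070) = 10.3 V.

V ≈ 10.3 V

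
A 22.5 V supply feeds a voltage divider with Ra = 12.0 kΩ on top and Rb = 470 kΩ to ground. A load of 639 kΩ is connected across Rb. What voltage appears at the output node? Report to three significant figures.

The load sits in parallel with Rb: Rb‖R_L = (470 × 639) / (470 + 639) = 270.8 kΩ.
V_out = 22.5 × 270.8 / (12.0 + 270.8) = 22.5 × 270.8/282.8 = 21.5 V.

V_out ≈ 21.5 V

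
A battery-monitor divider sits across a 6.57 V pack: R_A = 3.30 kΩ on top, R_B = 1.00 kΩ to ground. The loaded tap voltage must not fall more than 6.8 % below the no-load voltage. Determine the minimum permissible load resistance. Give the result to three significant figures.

Output resistance R_th = R_A‖R_B = (3300 × 1000)/4300 = 767.4 Ω.
The fractional drop is R_th/(R_th + R_L); requiring this ≤ 0.0680 gives R_L ≥ R_th(1/0.0680 − 1) = 767.4 × 13.71 = 10.5 kΩ.

R_L(min) ≈ 10.5 kΩ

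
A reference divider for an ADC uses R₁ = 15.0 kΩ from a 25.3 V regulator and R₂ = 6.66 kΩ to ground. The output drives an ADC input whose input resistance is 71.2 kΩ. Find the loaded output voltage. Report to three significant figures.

The load sits in parallel with R₂: R₂‖R_L = (6.66 × 71.2) / (6.66 + 71.2) = 6.090 kΩ.
V_out = 25.3 × 6.090 / (15.0 + 6.090) = 25.3 × 6.090/21.09 = 7.31 V.
(Unloaded it would have been 7.78 V.)

V_out ≈ 7.31 V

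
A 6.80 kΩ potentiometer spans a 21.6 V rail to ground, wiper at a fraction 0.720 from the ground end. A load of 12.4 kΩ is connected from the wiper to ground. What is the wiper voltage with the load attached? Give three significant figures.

V ≈ 14.0 V

The wiper splits the pot into (1−α)R = 1.904 kΩ above and αR = 4.896 kΩ below.
Lower section ‖ load = 3.510 kΩ.
V_wiper = 21.6 × 3.510/(1.904 + 3.510) = 14.0 V.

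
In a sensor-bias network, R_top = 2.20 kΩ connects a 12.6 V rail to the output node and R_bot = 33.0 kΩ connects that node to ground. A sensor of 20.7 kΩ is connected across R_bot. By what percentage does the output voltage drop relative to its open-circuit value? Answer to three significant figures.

9.06 %

Unloaded V = 12.6 × 33.0/35.20 = 11.812 V.
Loaded: R_bot‖R_L = 12.72 kΩ, giving V = 12.6 × 12.72/14.92 = 10.742 V.
Drop = (11.812 − 10.742) / 11.812 = 9.06 %.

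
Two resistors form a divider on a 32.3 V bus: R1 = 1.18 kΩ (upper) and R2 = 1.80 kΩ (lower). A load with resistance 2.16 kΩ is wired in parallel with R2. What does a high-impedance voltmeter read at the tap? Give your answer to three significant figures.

V_out ≈ 14.7 V

The load sits in parallel with R2: R2‖R_L = (1.80 × 2.16) / (1.80 + 2.16) = 0.9818 kΩ.
V_out = 32.3 × 0.9818 / (1.18 + 0.9818) = 32.3 × 0.9818/2.162 = 14.7 V.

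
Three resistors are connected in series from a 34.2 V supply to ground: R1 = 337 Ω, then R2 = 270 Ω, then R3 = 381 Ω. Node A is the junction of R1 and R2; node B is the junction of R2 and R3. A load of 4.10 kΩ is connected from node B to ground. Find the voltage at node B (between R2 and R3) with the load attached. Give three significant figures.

V ≈ 12.5 V

At node B, R3 is in parallel with the load: R3‖R_L = 348.6 Ω.
Below node A the resistance is R2 + (R3‖R_L) = 618.6 Ω, so V_A = 34.2 × 618.6/955.6 = 22.14 V.
Then V_B = V_A × (R3‖R_L)/(R2 + R3‖R_L) = 22.14 × 348.6/618.6 = 12.5 V.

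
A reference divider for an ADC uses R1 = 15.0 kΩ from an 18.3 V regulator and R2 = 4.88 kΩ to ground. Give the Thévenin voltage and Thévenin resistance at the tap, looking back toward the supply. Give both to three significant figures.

V_th = 4.49 V, R_th = 3.68 kΩ

V_th is the open-circuit tap voltage: 18.3 × 4.88/(15.0 + 4.88) = 4.49 V.
With the supply zeroed, R1 and R2 appear in parallel from the tap: R_th = R1‖R2 = (15.0 × 4.88)/19.88 = 3.68 kΩ.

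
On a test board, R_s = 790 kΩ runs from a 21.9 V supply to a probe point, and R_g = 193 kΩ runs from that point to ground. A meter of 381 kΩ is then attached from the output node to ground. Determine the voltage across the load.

V_out ≈ 3.06 V

The load sits in parallel with R_g: R_g‖R_L = (193 × 381) / (193 + 381) = 128.1 kΩ.
V_out = 21.9 × 128.1 / (790 + 128.1) = 21.9 × 128.1/918.1 = 3.06 V.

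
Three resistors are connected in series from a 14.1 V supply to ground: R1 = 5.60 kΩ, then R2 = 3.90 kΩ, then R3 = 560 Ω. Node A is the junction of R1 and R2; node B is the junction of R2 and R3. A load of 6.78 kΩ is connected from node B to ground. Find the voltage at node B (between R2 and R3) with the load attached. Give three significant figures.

V ≈ 0.728 V

At node B, R3 is in parallel with the load: R3‖R_L = 517.3 Ω.
Below node A the resistance is R2 + (R3‖R_L) = 4417 Ω, so V_A = 14.1 × 4417/10020 = 6.218 V.
Then V_B = V_A × (R3‖R_L)/(R2 + R3‖R_L) = 6.218 × 517.3/4417 = 0.728 V.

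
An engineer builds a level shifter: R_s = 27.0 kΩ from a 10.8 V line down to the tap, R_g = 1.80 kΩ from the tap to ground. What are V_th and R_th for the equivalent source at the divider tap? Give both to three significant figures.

V_th is the open-circuit tap voltage: 10.8 × 1.80/(27.0 + 1.80) = 0.675 V.
With the supply zeroed, R_s and R_g appear in parallel from the tap: R_th = R_s‖R_g = (27.0 × 1.80)/28.80 = 1.69 kΩ.

V_th = 0.675 V, R_th = 1.69 kΩ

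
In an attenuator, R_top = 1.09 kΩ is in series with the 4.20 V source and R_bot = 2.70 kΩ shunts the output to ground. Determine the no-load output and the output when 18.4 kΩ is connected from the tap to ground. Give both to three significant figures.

Unloaded: 2.99 V; loaded: 2.87 V

Open-circuit: V = 4.20 × 2.70/(1.09 + 2.70) = 2.99 V.
With the load, R_bot becomes R_bot‖R_L = 2.355 kΩ, so V = 4.20 × 2.355/3.445 = 2.87 V.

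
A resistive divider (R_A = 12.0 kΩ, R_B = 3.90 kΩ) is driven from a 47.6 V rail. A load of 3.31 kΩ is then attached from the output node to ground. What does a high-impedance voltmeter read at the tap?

V_out ≈ 6.18 V

The load sits in parallel with R_B: R_B‖R_L = (3.90 × 3.31) / (3.90 + 3.31) = 1.790 kΩ.
V_out = 47.6 × 1.790 / (12.0 + 1.790) = 47.6 × 1.790/13.79 = 6.18 V.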